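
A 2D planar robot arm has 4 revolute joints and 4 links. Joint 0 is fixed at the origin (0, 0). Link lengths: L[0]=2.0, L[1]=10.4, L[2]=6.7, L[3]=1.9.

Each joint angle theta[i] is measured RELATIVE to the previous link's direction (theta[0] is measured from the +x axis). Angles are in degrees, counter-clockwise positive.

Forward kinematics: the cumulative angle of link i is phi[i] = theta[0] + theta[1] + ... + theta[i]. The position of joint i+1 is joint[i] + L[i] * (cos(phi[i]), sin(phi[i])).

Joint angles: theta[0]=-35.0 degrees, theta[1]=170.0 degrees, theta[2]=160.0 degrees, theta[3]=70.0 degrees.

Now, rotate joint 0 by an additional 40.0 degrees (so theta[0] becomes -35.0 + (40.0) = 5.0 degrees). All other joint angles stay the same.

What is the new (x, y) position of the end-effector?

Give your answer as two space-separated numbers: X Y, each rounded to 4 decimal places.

Answer: -0.9523 -0.4073

Derivation:
joint[0] = (0.0000, 0.0000)  (base)
link 0: phi[0] = 5 = 5 deg
  cos(5 deg) = 0.9962, sin(5 deg) = 0.0872
  joint[1] = (0.0000, 0.0000) + 2 * (0.9962, 0.0872) = (0.0000 + 1.9924, 0.0000 + 0.1743) = (1.9924, 0.1743)
link 1: phi[1] = 5 + 170 = 175 deg
  cos(175 deg) = -0.9962, sin(175 deg) = 0.0872
  joint[2] = (1.9924, 0.1743) + 10.4 * (-0.9962, 0.0872) = (1.9924 + -10.3604, 0.1743 + 0.9064) = (-8.3680, 1.0807)
link 2: phi[2] = 5 + 170 + 160 = 335 deg
  cos(335 deg) = 0.9063, sin(335 deg) = -0.4226
  joint[3] = (-8.3680, 1.0807) + 6.7 * (0.9063, -0.4226) = (-8.3680 + 6.0723, 1.0807 + -2.8315) = (-2.2958, -1.7508)
link 3: phi[3] = 5 + 170 + 160 + 70 = 405 deg
  cos(405 deg) = 0.7071, sin(405 deg) = 0.7071
  joint[4] = (-2.2958, -1.7508) + 1.9 * (0.7071, 0.7071) = (-2.2958 + 1.3435, -1.7508 + 1.3435) = (-0.9523, -0.4073)
End effector: (-0.9523, -0.4073)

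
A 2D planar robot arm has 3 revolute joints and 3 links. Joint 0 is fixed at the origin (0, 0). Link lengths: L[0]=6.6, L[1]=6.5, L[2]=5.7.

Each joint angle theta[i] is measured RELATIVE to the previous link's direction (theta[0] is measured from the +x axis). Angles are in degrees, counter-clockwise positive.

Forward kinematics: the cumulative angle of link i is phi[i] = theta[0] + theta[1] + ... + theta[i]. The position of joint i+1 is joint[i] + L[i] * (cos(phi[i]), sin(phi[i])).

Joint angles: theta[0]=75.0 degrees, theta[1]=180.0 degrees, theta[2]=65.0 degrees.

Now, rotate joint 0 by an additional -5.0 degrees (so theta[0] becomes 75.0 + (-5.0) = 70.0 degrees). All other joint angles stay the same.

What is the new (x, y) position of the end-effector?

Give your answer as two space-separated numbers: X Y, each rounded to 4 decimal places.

Answer: 4.0647 -3.9365

Derivation:
joint[0] = (0.0000, 0.0000)  (base)
link 0: phi[0] = 70 = 70 deg
  cos(70 deg) = 0.3420, sin(70 deg) = 0.9397
  joint[1] = (0.0000, 0.0000) + 6.6 * (0.3420, 0.9397) = (0.0000 + 2.2573, 0.0000 + 6.2020) = (2.2573, 6.2020)
link 1: phi[1] = 70 + 180 = 250 deg
  cos(250 deg) = -0.3420, sin(250 deg) = -0.9397
  joint[2] = (2.2573, 6.2020) + 6.5 * (-0.3420, -0.9397) = (2.2573 + -2.2231, 6.2020 + -6.1080) = (0.0342, 0.0940)
link 2: phi[2] = 70 + 180 + 65 = 315 deg
  cos(315 deg) = 0.7071, sin(315 deg) = -0.7071
  joint[3] = (0.0342, 0.0940) + 5.7 * (0.7071, -0.7071) = (0.0342 + 4.0305, 0.0940 + -4.0305) = (4.0647, -3.9365)
End effector: (4.0647, -3.9365)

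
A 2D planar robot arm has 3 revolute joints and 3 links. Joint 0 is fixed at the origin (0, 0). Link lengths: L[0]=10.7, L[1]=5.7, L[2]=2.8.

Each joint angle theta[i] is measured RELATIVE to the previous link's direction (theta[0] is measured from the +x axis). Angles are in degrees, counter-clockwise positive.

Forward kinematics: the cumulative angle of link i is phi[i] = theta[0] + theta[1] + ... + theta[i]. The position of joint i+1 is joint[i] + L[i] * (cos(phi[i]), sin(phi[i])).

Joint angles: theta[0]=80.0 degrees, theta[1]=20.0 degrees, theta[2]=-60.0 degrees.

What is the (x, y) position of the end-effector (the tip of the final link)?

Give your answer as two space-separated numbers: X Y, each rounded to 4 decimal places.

Answer: 3.0132 17.9507

Derivation:
joint[0] = (0.0000, 0.0000)  (base)
link 0: phi[0] = 80 = 80 deg
  cos(80 deg) = 0.1736, sin(80 deg) = 0.9848
  joint[1] = (0.0000, 0.0000) + 10.7 * (0.1736, 0.9848) = (0.0000 + 1.8580, 0.0000 + 10.5374) = (1.8580, 10.5374)
link 1: phi[1] = 80 + 20 = 100 deg
  cos(100 deg) = -0.1736, sin(100 deg) = 0.9848
  joint[2] = (1.8580, 10.5374) + 5.7 * (-0.1736, 0.9848) = (1.8580 + -0.9898, 10.5374 + 5.6134) = (0.8682, 16.1508)
link 2: phi[2] = 80 + 20 + -60 = 40 deg
  cos(40 deg) = 0.7660, sin(40 deg) = 0.6428
  joint[3] = (0.8682, 16.1508) + 2.8 * (0.7660, 0.6428) = (0.8682 + 2.1449, 16.1508 + 1.7998) = (3.0132, 17.9507)
End effector: (3.0132, 17.9507)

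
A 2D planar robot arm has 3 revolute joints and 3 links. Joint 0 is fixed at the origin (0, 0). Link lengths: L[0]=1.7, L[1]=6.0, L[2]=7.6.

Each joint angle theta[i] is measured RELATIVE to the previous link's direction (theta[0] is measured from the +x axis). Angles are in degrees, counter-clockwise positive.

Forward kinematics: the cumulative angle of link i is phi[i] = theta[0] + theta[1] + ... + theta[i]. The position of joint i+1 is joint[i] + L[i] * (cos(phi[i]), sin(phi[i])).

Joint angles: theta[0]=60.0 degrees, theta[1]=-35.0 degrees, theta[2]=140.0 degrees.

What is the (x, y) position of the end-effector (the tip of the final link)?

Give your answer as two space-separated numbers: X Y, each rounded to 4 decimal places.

Answer: -1.0532 5.9750

Derivation:
joint[0] = (0.0000, 0.0000)  (base)
link 0: phi[0] = 60 = 60 deg
  cos(60 deg) = 0.5000, sin(60 deg) = 0.8660
  joint[1] = (0.0000, 0.0000) + 1.7 * (0.5000, 0.8660) = (0.0000 + 0.8500, 0.0000 + 1.4722) = (0.8500, 1.4722)
link 1: phi[1] = 60 + -35 = 25 deg
  cos(25 deg) = 0.9063, sin(25 deg) = 0.4226
  joint[2] = (0.8500, 1.4722) + 6 * (0.9063, 0.4226) = (0.8500 + 5.4378, 1.4722 + 2.5357) = (6.2878, 4.0080)
link 2: phi[2] = 60 + -35 + 140 = 165 deg
  cos(165 deg) = -0.9659, sin(165 deg) = 0.2588
  joint[3] = (6.2878, 4.0080) + 7.6 * (-0.9659, 0.2588) = (6.2878 + -7.3410, 4.0080 + 1.9670) = (-1.0532, 5.9750)
End effector: (-1.0532, 5.9750)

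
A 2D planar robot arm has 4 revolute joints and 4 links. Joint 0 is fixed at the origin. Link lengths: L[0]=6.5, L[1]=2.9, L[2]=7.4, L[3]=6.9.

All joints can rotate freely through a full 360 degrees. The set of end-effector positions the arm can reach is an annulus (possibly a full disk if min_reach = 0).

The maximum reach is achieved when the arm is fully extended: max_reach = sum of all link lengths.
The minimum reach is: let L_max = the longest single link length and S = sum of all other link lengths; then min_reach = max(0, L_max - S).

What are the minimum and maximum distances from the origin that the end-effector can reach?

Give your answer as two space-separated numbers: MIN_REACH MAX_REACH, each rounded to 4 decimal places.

Answer: 0.0000 23.7000

Derivation:
Link lengths: [6.5, 2.9, 7.4, 6.9]
max_reach = 6.5 + 2.9 + 7.4 + 6.9 = 23.7
L_max = max([6.5, 2.9, 7.4, 6.9]) = 7.4
S (sum of others) = 23.7 - 7.4 = 16.3
min_reach = max(0, 7.4 - 16.3) = max(0, -8.9) = 0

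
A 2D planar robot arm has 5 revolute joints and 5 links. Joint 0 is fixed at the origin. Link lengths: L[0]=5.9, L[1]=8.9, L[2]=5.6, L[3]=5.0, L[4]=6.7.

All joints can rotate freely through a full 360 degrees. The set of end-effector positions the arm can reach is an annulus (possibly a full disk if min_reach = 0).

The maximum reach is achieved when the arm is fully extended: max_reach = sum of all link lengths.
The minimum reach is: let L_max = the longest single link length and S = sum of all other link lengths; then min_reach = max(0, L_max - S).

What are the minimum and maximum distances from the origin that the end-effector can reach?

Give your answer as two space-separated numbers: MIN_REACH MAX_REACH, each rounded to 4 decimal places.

Link lengths: [5.9, 8.9, 5.6, 5.0, 6.7]
max_reach = 5.9 + 8.9 + 5.6 + 5 + 6.7 = 32.1
L_max = max([5.9, 8.9, 5.6, 5.0, 6.7]) = 8.9
S (sum of others) = 32.1 - 8.9 = 23.2
min_reach = max(0, 8.9 - 23.2) = max(0, -14.3) = 0

Answer: 0.0000 32.1000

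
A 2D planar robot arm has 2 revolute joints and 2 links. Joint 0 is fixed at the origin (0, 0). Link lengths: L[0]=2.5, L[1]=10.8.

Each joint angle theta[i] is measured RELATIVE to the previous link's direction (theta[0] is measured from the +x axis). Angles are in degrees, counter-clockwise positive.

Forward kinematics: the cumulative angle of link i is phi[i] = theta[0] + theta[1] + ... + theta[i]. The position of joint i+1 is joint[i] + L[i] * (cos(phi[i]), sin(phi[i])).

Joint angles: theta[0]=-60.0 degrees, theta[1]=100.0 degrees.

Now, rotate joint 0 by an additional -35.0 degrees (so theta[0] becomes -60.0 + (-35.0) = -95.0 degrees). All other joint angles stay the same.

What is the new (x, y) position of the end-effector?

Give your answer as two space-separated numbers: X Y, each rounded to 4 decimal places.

joint[0] = (0.0000, 0.0000)  (base)
link 0: phi[0] = -95 = -95 deg
  cos(-95 deg) = -0.0872, sin(-95 deg) = -0.9962
  joint[1] = (0.0000, 0.0000) + 2.5 * (-0.0872, -0.9962) = (0.0000 + -0.2179, 0.0000 + -2.4905) = (-0.2179, -2.4905)
link 1: phi[1] = -95 + 100 = 5 deg
  cos(5 deg) = 0.9962, sin(5 deg) = 0.0872
  joint[2] = (-0.2179, -2.4905) + 10.8 * (0.9962, 0.0872) = (-0.2179 + 10.7589, -2.4905 + 0.9413) = (10.5410, -1.5492)
End effector: (10.5410, -1.5492)

Answer: 10.5410 -1.5492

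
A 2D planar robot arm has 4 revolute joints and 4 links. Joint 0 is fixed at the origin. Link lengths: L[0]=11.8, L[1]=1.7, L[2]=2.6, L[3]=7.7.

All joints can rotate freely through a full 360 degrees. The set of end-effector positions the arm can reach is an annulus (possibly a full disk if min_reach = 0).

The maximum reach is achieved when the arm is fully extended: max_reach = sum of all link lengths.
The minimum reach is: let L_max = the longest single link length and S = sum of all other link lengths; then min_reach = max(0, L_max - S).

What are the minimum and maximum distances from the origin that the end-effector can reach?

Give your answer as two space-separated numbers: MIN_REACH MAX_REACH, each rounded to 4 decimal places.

Answer: 0.0000 23.8000

Derivation:
Link lengths: [11.8, 1.7, 2.6, 7.7]
max_reach = 11.8 + 1.7 + 2.6 + 7.7 = 23.8
L_max = max([11.8, 1.7, 2.6, 7.7]) = 11.8
S (sum of others) = 23.8 - 11.8 = 12
min_reach = max(0, 11.8 - 12) = max(0, -0.2) = 0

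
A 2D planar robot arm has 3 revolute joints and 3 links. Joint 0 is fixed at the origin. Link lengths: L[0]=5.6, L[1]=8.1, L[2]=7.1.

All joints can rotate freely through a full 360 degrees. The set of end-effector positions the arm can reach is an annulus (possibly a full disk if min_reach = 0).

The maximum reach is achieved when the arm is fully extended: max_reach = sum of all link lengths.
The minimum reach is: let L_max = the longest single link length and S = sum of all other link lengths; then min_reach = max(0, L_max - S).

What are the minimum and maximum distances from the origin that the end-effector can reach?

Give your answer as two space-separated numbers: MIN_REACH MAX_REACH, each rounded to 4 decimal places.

Link lengths: [5.6, 8.1, 7.1]
max_reach = 5.6 + 8.1 + 7.1 = 20.8
L_max = max([5.6, 8.1, 7.1]) = 8.1
S (sum of others) = 20.8 - 8.1 = 12.7
min_reach = max(0, 8.1 - 12.7) = max(0, -4.6) = 0

Answer: 0.0000 20.8000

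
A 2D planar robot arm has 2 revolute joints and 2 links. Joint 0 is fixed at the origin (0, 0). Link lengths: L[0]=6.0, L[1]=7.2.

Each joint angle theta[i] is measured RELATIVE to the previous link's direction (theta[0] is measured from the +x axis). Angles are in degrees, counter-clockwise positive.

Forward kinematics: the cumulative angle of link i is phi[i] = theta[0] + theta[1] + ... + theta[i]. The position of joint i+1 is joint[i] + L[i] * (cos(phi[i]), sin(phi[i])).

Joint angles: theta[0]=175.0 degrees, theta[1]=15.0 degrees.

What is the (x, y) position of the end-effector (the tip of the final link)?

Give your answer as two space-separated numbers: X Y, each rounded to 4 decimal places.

joint[0] = (0.0000, 0.0000)  (base)
link 0: phi[0] = 175 = 175 deg
  cos(175 deg) = -0.9962, sin(175 deg) = 0.0872
  joint[1] = (0.0000, 0.0000) + 6 * (-0.9962, 0.0872) = (0.0000 + -5.9772, 0.0000 + 0.5229) = (-5.9772, 0.5229)
link 1: phi[1] = 175 + 15 = 190 deg
  cos(190 deg) = -0.9848, sin(190 deg) = -0.1736
  joint[2] = (-5.9772, 0.5229) + 7.2 * (-0.9848, -0.1736) = (-5.9772 + -7.0906, 0.5229 + -1.2503) = (-13.0678, -0.7273)
End effector: (-13.0678, -0.7273)

Answer: -13.0678 -0.7273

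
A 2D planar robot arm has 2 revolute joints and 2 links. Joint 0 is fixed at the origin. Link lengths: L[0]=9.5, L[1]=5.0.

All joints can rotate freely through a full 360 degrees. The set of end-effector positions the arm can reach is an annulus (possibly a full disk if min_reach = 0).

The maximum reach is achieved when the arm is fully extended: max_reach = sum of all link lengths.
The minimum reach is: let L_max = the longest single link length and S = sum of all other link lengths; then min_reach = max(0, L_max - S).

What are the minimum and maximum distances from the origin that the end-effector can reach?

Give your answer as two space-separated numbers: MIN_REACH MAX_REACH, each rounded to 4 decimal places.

Answer: 4.5000 14.5000

Derivation:
Link lengths: [9.5, 5.0]
max_reach = 9.5 + 5 = 14.5
L_max = max([9.5, 5.0]) = 9.5
S (sum of others) = 14.5 - 9.5 = 5
min_reach = max(0, 9.5 - 5) = max(0, 4.5) = 4.5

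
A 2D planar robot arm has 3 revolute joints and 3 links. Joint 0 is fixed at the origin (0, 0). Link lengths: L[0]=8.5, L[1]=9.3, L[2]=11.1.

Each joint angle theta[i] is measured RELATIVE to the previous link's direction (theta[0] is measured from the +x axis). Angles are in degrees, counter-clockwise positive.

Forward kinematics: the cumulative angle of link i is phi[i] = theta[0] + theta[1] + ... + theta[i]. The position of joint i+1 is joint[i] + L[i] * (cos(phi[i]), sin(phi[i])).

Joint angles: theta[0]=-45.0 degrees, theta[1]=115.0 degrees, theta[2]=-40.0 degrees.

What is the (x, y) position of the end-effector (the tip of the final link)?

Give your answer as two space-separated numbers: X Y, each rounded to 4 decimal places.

Answer: 18.8041 8.2787

Derivation:
joint[0] = (0.0000, 0.0000)  (base)
link 0: phi[0] = -45 = -45 deg
  cos(-45 deg) = 0.7071, sin(-45 deg) = -0.7071
  joint[1] = (0.0000, 0.0000) + 8.5 * (0.7071, -0.7071) = (0.0000 + 6.0104, 0.0000 + -6.0104) = (6.0104, -6.0104)
link 1: phi[1] = -45 + 115 = 70 deg
  cos(70 deg) = 0.3420, sin(70 deg) = 0.9397
  joint[2] = (6.0104, -6.0104) + 9.3 * (0.3420, 0.9397) = (6.0104 + 3.1808, -6.0104 + 8.7391) = (9.1912, 2.7287)
link 2: phi[2] = -45 + 115 + -40 = 30 deg
  cos(30 deg) = 0.8660, sin(30 deg) = 0.5000
  joint[3] = (9.1912, 2.7287) + 11.1 * (0.8660, 0.5000) = (9.1912 + 9.6129, 2.7287 + 5.5500) = (18.8041, 8.2787)
End effector: (18.8041, 8.2787)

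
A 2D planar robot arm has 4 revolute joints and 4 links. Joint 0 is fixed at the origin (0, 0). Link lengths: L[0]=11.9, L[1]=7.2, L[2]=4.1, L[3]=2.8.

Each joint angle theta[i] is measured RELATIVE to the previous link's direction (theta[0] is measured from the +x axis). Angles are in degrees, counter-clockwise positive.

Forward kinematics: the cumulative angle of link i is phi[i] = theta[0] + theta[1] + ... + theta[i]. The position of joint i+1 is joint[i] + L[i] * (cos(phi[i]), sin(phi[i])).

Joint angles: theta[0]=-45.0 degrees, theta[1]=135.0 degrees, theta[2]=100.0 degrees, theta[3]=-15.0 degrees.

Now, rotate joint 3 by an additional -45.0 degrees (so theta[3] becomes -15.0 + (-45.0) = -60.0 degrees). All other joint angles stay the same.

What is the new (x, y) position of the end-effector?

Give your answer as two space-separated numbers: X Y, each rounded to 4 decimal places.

joint[0] = (0.0000, 0.0000)  (base)
link 0: phi[0] = -45 = -45 deg
  cos(-45 deg) = 0.7071, sin(-45 deg) = -0.7071
  joint[1] = (0.0000, 0.0000) + 11.9 * (0.7071, -0.7071) = (0.0000 + 8.4146, 0.0000 + -8.4146) = (8.4146, -8.4146)
link 1: phi[1] = -45 + 135 = 90 deg
  cos(90 deg) = 0.0000, sin(90 deg) = 1.0000
  joint[2] = (8.4146, -8.4146) + 7.2 * (0.0000, 1.0000) = (8.4146 + 0.0000, -8.4146 + 7.2000) = (8.4146, -1.2146)
link 2: phi[2] = -45 + 135 + 100 = 190 deg
  cos(190 deg) = -0.9848, sin(190 deg) = -0.1736
  joint[3] = (8.4146, -1.2146) + 4.1 * (-0.9848, -0.1736) = (8.4146 + -4.0377, -1.2146 + -0.7120) = (4.3769, -1.9265)
link 3: phi[3] = -45 + 135 + 100 + -60 = 130 deg
  cos(130 deg) = -0.6428, sin(130 deg) = 0.7660
  joint[4] = (4.3769, -1.9265) + 2.8 * (-0.6428, 0.7660) = (4.3769 + -1.7998, -1.9265 + 2.1449) = (2.5771, 0.2184)
End effector: (2.5771, 0.2184)

Answer: 2.5771 0.2184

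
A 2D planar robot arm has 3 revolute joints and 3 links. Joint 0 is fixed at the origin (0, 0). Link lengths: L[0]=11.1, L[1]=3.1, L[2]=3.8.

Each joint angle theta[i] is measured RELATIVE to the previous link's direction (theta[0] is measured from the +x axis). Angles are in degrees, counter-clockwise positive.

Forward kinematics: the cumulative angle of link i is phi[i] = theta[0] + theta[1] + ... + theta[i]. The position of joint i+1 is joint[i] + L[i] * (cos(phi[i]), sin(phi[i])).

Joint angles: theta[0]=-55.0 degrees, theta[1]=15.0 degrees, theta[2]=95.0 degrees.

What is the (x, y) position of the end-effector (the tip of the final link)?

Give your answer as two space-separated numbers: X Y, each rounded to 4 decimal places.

Answer: 10.9210 -7.9725

Derivation:
joint[0] = (0.0000, 0.0000)  (base)
link 0: phi[0] = -55 = -55 deg
  cos(-55 deg) = 0.5736, sin(-55 deg) = -0.8192
  joint[1] = (0.0000, 0.0000) + 11.1 * (0.5736, -0.8192) = (0.0000 + 6.3667, 0.0000 + -9.0926) = (6.3667, -9.0926)
link 1: phi[1] = -55 + 15 = -40 deg
  cos(-40 deg) = 0.7660, sin(-40 deg) = -0.6428
  joint[2] = (6.3667, -9.0926) + 3.1 * (0.7660, -0.6428) = (6.3667 + 2.3747, -9.0926 + -1.9926) = (8.7414, -11.0852)
link 2: phi[2] = -55 + 15 + 95 = 55 deg
  cos(55 deg) = 0.5736, sin(55 deg) = 0.8192
  joint[3] = (8.7414, -11.0852) + 3.8 * (0.5736, 0.8192) = (8.7414 + 2.1796, -11.0852 + 3.1128) = (10.9210, -7.9725)
End effector: (10.9210, -7.9725)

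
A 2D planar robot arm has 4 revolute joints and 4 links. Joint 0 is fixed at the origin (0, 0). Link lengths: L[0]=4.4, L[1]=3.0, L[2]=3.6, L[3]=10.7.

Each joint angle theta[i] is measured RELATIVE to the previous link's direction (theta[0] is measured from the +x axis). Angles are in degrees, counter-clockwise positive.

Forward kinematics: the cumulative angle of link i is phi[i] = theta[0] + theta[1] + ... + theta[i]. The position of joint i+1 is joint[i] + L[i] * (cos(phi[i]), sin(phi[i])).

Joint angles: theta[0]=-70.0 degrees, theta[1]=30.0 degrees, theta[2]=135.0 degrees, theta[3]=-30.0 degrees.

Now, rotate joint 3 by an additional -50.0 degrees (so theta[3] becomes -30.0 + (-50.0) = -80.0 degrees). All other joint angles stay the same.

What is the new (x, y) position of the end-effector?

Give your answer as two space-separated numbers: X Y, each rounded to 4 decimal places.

Answer: 13.8247 0.2927

Derivation:
joint[0] = (0.0000, 0.0000)  (base)
link 0: phi[0] = -70 = -70 deg
  cos(-70 deg) = 0.3420, sin(-70 deg) = -0.9397
  joint[1] = (0.0000, 0.0000) + 4.4 * (0.3420, -0.9397) = (0.0000 + 1.5049, 0.0000 + -4.1346) = (1.5049, -4.1346)
link 1: phi[1] = -70 + 30 = -40 deg
  cos(-40 deg) = 0.7660, sin(-40 deg) = -0.6428
  joint[2] = (1.5049, -4.1346) + 3 * (0.7660, -0.6428) = (1.5049 + 2.2981, -4.1346 + -1.9284) = (3.8030, -6.0630)
link 2: phi[2] = -70 + 30 + 135 = 95 deg
  cos(95 deg) = -0.0872, sin(95 deg) = 0.9962
  joint[3] = (3.8030, -6.0630) + 3.6 * (-0.0872, 0.9962) = (3.8030 + -0.3138, -6.0630 + 3.5863) = (3.4893, -2.4767)
link 3: phi[3] = -70 + 30 + 135 + -80 = 15 deg
  cos(15 deg) = 0.9659, sin(15 deg) = 0.2588
  joint[4] = (3.4893, -2.4767) + 10.7 * (0.9659, 0.2588) = (3.4893 + 10.3354, -2.4767 + 2.7694) = (13.8247, 0.2927)
End effector: (13.8247, 0.2927)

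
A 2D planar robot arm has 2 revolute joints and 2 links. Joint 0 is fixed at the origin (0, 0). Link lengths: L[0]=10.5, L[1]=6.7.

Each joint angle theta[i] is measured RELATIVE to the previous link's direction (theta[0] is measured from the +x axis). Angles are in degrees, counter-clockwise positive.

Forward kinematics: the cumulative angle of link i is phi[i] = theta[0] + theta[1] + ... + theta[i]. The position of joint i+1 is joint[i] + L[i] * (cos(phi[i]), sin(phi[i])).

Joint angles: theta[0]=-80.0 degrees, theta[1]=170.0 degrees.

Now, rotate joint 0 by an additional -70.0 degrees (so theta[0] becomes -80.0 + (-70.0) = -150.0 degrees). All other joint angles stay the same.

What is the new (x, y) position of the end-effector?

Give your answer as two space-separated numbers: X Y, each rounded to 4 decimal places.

Answer: -2.7973 -2.9585

Derivation:
joint[0] = (0.0000, 0.0000)  (base)
link 0: phi[0] = -150 = -150 deg
  cos(-150 deg) = -0.8660, sin(-150 deg) = -0.5000
  joint[1] = (0.0000, 0.0000) + 10.5 * (-0.8660, -0.5000) = (0.0000 + -9.0933, 0.0000 + -5.2500) = (-9.0933, -5.2500)
link 1: phi[1] = -150 + 170 = 20 deg
  cos(20 deg) = 0.9397, sin(20 deg) = 0.3420
  joint[2] = (-9.0933, -5.2500) + 6.7 * (0.9397, 0.3420) = (-9.0933 + 6.2959, -5.2500 + 2.2915) = (-2.7973, -2.9585)
End effector: (-2.7973, -2.9585)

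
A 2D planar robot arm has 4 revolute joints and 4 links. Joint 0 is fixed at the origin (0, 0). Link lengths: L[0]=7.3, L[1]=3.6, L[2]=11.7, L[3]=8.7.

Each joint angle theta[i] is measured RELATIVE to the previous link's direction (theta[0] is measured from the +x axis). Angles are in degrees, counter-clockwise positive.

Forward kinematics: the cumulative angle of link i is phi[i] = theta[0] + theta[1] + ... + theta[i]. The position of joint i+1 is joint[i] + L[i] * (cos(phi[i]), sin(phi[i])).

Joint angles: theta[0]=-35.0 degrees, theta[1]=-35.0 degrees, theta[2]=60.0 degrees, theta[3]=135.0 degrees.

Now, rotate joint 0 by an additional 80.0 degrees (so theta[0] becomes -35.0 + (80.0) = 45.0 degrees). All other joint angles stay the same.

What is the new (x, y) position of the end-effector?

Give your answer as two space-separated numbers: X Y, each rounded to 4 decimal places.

Answer: 4.8239 13.1046

Derivation:
joint[0] = (0.0000, 0.0000)  (base)
link 0: phi[0] = 45 = 45 deg
  cos(45 deg) = 0.7071, sin(45 deg) = 0.7071
  joint[1] = (0.0000, 0.0000) + 7.3 * (0.7071, 0.7071) = (0.0000 + 5.1619, 0.0000 + 5.1619) = (5.1619, 5.1619)
link 1: phi[1] = 45 + -35 = 10 deg
  cos(10 deg) = 0.9848, sin(10 deg) = 0.1736
  joint[2] = (5.1619, 5.1619) + 3.6 * (0.9848, 0.1736) = (5.1619 + 3.5453, 5.1619 + 0.6251) = (8.7072, 5.7870)
link 2: phi[2] = 45 + -35 + 60 = 70 deg
  cos(70 deg) = 0.3420, sin(70 deg) = 0.9397
  joint[3] = (8.7072, 5.7870) + 11.7 * (0.3420, 0.9397) = (8.7072 + 4.0016, 5.7870 + 10.9944) = (12.7088, 16.7814)
link 3: phi[3] = 45 + -35 + 60 + 135 = 205 deg
  cos(205 deg) = -0.9063, sin(205 deg) = -0.4226
  joint[4] = (12.7088, 16.7814) + 8.7 * (-0.9063, -0.4226) = (12.7088 + -7.8849, 16.7814 + -3.6768) = (4.8239, 13.1046)
End effector: (4.8239, 13.1046)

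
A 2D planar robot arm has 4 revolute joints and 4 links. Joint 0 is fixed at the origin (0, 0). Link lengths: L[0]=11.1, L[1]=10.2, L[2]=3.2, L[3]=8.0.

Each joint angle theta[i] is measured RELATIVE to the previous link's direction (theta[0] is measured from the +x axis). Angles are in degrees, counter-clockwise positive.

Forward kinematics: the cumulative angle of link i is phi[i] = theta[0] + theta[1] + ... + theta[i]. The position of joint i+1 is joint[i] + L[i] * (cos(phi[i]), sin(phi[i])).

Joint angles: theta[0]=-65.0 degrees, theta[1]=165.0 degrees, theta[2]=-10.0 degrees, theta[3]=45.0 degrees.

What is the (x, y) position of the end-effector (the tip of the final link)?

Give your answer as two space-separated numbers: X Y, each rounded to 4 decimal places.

joint[0] = (0.0000, 0.0000)  (base)
link 0: phi[0] = -65 = -65 deg
  cos(-65 deg) = 0.4226, sin(-65 deg) = -0.9063
  joint[1] = (0.0000, 0.0000) + 11.1 * (0.4226, -0.9063) = (0.0000 + 4.6911, 0.0000 + -10.0600) = (4.6911, -10.0600)
link 1: phi[1] = -65 + 165 = 100 deg
  cos(100 deg) = -0.1736, sin(100 deg) = 0.9848
  joint[2] = (4.6911, -10.0600) + 10.2 * (-0.1736, 0.9848) = (4.6911 + -1.7712, -10.0600 + 10.0450) = (2.9199, -0.0150)
link 2: phi[2] = -65 + 165 + -10 = 90 deg
  cos(90 deg) = 0.0000, sin(90 deg) = 1.0000
  joint[3] = (2.9199, -0.0150) + 3.2 * (0.0000, 1.0000) = (2.9199 + 0.0000, -0.0150 + 3.2000) = (2.9199, 3.1850)
link 3: phi[3] = -65 + 165 + -10 + 45 = 135 deg
  cos(135 deg) = -0.7071, sin(135 deg) = 0.7071
  joint[4] = (2.9199, 3.1850) + 8 * (-0.7071, 0.7071) = (2.9199 + -5.6569, 3.1850 + 5.6569) = (-2.7370, 8.8419)
End effector: (-2.7370, 8.8419)

Answer: -2.7370 8.8419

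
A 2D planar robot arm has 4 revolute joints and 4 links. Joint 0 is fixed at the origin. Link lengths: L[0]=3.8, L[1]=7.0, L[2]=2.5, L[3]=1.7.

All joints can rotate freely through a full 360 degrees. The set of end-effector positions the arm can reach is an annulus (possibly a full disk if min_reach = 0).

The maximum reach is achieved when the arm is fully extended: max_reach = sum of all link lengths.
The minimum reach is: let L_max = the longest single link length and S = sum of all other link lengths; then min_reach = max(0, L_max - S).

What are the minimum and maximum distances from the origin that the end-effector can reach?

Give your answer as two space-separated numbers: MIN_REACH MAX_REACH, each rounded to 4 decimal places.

Answer: 0.0000 15.0000

Derivation:
Link lengths: [3.8, 7.0, 2.5, 1.7]
max_reach = 3.8 + 7 + 2.5 + 1.7 = 15
L_max = max([3.8, 7.0, 2.5, 1.7]) = 7
S (sum of others) = 15 - 7 = 8
min_reach = max(0, 7 - 8) = max(0, -1) = 0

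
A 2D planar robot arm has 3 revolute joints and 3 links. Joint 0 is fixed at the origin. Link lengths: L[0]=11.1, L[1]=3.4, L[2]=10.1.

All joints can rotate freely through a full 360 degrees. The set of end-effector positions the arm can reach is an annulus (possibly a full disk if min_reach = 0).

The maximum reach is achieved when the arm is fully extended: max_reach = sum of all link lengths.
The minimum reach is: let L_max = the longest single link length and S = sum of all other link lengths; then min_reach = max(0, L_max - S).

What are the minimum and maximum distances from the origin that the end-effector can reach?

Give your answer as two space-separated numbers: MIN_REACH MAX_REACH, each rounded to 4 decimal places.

Answer: 0.0000 24.6000

Derivation:
Link lengths: [11.1, 3.4, 10.1]
max_reach = 11.1 + 3.4 + 10.1 = 24.6
L_max = max([11.1, 3.4, 10.1]) = 11.1
S (sum of others) = 24.6 - 11.1 = 13.5
min_reach = max(0, 11.1 - 13.5) = max(0, -2.4) = 0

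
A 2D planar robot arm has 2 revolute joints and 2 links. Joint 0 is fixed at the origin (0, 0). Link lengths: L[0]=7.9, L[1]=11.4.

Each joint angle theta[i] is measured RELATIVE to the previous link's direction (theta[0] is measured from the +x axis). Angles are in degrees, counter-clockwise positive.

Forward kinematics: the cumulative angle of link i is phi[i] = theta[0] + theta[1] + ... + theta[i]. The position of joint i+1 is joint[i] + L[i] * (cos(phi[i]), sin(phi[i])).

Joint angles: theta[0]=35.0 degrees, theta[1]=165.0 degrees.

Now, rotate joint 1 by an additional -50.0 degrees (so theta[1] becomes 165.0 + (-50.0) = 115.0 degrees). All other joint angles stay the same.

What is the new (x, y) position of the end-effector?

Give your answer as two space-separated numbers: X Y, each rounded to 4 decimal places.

Answer: -3.4014 10.2313

Derivation:
joint[0] = (0.0000, 0.0000)  (base)
link 0: phi[0] = 35 = 35 deg
  cos(35 deg) = 0.8192, sin(35 deg) = 0.5736
  joint[1] = (0.0000, 0.0000) + 7.9 * (0.8192, 0.5736) = (0.0000 + 6.4713, 0.0000 + 4.5313) = (6.4713, 4.5313)
link 1: phi[1] = 35 + 115 = 150 deg
  cos(150 deg) = -0.8660, sin(150 deg) = 0.5000
  joint[2] = (6.4713, 4.5313) + 11.4 * (-0.8660, 0.5000) = (6.4713 + -9.8727, 4.5313 + 5.7000) = (-3.4014, 10.2313)
End effector: (-3.4014, 10.2313)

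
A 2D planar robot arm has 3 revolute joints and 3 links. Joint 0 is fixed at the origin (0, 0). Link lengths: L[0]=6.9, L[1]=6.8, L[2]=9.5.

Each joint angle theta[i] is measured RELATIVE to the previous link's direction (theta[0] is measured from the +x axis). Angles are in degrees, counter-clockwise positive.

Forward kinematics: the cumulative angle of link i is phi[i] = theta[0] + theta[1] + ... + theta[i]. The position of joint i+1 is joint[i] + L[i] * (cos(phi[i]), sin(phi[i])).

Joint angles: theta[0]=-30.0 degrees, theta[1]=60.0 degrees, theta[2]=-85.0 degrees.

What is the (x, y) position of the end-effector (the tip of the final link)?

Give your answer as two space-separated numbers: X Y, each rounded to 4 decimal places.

Answer: 17.3135 -7.8319

Derivation:
joint[0] = (0.0000, 0.0000)  (base)
link 0: phi[0] = -30 = -30 deg
  cos(-30 deg) = 0.8660, sin(-30 deg) = -0.5000
  joint[1] = (0.0000, 0.0000) + 6.9 * (0.8660, -0.5000) = (0.0000 + 5.9756, 0.0000 + -3.4500) = (5.9756, -3.4500)
link 1: phi[1] = -30 + 60 = 30 deg
  cos(30 deg) = 0.8660, sin(30 deg) = 0.5000
  joint[2] = (5.9756, -3.4500) + 6.8 * (0.8660, 0.5000) = (5.9756 + 5.8890, -3.4500 + 3.4000) = (11.8645, -0.0500)
link 2: phi[2] = -30 + 60 + -85 = -55 deg
  cos(-55 deg) = 0.5736, sin(-55 deg) = -0.8192
  joint[3] = (11.8645, -0.0500) + 9.5 * (0.5736, -0.8192) = (11.8645 + 5.4490, -0.0500 + -7.7819) = (17.3135, -7.8319)
End effector: (17.3135, -7.8319)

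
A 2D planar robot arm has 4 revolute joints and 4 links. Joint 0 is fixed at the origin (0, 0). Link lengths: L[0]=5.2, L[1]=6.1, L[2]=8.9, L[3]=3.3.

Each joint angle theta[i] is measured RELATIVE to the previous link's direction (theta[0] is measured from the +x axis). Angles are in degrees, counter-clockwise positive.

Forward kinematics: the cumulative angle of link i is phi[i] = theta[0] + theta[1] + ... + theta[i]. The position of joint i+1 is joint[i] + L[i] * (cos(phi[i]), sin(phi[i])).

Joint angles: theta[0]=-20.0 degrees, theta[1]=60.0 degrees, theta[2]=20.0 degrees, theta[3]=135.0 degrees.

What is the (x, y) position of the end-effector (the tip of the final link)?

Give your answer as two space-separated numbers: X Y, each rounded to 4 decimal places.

joint[0] = (0.0000, 0.0000)  (base)
link 0: phi[0] = -20 = -20 deg
  cos(-20 deg) = 0.9397, sin(-20 deg) = -0.3420
  joint[1] = (0.0000, 0.0000) + 5.2 * (0.9397, -0.3420) = (0.0000 + 4.8864, 0.0000 + -1.7785) = (4.8864, -1.7785)
link 1: phi[1] = -20 + 60 = 40 deg
  cos(40 deg) = 0.7660, sin(40 deg) = 0.6428
  joint[2] = (4.8864, -1.7785) + 6.1 * (0.7660, 0.6428) = (4.8864 + 4.6729, -1.7785 + 3.9210) = (9.5593, 2.1425)
link 2: phi[2] = -20 + 60 + 20 = 60 deg
  cos(60 deg) = 0.5000, sin(60 deg) = 0.8660
  joint[3] = (9.5593, 2.1425) + 8.9 * (0.5000, 0.8660) = (9.5593 + 4.4500, 2.1425 + 7.7076) = (14.0093, 9.8501)
link 3: phi[3] = -20 + 60 + 20 + 135 = 195 deg
  cos(195 deg) = -0.9659, sin(195 deg) = -0.2588
  joint[4] = (14.0093, 9.8501) + 3.3 * (-0.9659, -0.2588) = (14.0093 + -3.1876, 9.8501 + -0.8541) = (10.8217, 8.9960)
End effector: (10.8217, 8.9960)

Answer: 10.8217 8.9960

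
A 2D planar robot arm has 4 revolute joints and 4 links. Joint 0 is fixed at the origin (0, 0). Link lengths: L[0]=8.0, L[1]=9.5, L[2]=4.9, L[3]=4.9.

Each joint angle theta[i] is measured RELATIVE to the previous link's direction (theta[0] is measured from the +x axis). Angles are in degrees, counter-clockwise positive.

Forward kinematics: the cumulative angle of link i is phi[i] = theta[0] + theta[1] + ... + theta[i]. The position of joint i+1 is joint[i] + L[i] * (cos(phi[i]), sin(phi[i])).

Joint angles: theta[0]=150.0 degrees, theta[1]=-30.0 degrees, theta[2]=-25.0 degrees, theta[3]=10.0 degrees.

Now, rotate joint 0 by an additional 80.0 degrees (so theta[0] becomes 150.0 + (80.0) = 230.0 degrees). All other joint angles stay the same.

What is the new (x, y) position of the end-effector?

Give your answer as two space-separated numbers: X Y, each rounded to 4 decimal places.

Answer: -23.8321 -9.3775

Derivation:
joint[0] = (0.0000, 0.0000)  (base)
link 0: phi[0] = 230 = 230 deg
  cos(230 deg) = -0.6428, sin(230 deg) = -0.7660
  joint[1] = (0.0000, 0.0000) + 8 * (-0.6428, -0.7660) = (0.0000 + -5.1423, 0.0000 + -6.1284) = (-5.1423, -6.1284)
link 1: phi[1] = 230 + -30 = 200 deg
  cos(200 deg) = -0.9397, sin(200 deg) = -0.3420
  joint[2] = (-5.1423, -6.1284) + 9.5 * (-0.9397, -0.3420) = (-5.1423 + -8.9271, -6.1284 + -3.2492) = (-14.0694, -9.3775)
link 2: phi[2] = 230 + -30 + -25 = 175 deg
  cos(175 deg) = -0.9962, sin(175 deg) = 0.0872
  joint[3] = (-14.0694, -9.3775) + 4.9 * (-0.9962, 0.0872) = (-14.0694 + -4.8814, -9.3775 + 0.4271) = (-18.9507, -8.9505)
link 3: phi[3] = 230 + -30 + -25 + 10 = 185 deg
  cos(185 deg) = -0.9962, sin(185 deg) = -0.0872
  joint[4] = (-18.9507, -8.9505) + 4.9 * (-0.9962, -0.0872) = (-18.9507 + -4.8814, -8.9505 + -0.4271) = (-23.8321, -9.3775)
End effector: (-23.8321, -9.3775)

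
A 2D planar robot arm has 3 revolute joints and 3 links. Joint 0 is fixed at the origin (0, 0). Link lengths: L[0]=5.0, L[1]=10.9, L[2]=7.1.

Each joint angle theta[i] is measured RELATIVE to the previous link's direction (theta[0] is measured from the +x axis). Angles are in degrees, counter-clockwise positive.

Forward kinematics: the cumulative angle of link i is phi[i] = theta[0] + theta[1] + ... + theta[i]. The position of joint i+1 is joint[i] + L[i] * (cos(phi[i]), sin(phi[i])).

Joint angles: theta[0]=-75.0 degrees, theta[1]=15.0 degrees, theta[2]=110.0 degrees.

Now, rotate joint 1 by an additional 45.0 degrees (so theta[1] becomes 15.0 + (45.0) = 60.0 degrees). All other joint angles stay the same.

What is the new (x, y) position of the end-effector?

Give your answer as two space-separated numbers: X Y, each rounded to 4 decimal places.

joint[0] = (0.0000, 0.0000)  (base)
link 0: phi[0] = -75 = -75 deg
  cos(-75 deg) = 0.2588, sin(-75 deg) = -0.9659
  joint[1] = (0.0000, 0.0000) + 5 * (0.2588, -0.9659) = (0.0000 + 1.2941, 0.0000 + -4.8296) = (1.2941, -4.8296)
link 1: phi[1] = -75 + 60 = -15 deg
  cos(-15 deg) = 0.9659, sin(-15 deg) = -0.2588
  joint[2] = (1.2941, -4.8296) + 10.9 * (0.9659, -0.2588) = (1.2941 + 10.5286, -4.8296 + -2.8211) = (11.8227, -7.6508)
link 2: phi[2] = -75 + 60 + 110 = 95 deg
  cos(95 deg) = -0.0872, sin(95 deg) = 0.9962
  joint[3] = (11.8227, -7.6508) + 7.1 * (-0.0872, 0.9962) = (11.8227 + -0.6188, -7.6508 + 7.0730) = (11.2039, -0.5778)
End effector: (11.2039, -0.5778)

Answer: 11.2039 -0.5778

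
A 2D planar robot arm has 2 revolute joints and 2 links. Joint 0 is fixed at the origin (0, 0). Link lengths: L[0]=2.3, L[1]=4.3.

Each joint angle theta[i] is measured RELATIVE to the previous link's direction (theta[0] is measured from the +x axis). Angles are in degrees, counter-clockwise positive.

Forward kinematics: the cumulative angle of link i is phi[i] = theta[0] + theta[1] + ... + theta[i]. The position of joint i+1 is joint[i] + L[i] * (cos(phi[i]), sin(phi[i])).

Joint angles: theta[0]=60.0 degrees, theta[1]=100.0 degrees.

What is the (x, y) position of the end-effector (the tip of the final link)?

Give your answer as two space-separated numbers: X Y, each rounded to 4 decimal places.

Answer: -2.8907 3.4625

Derivation:
joint[0] = (0.0000, 0.0000)  (base)
link 0: phi[0] = 60 = 60 deg
  cos(60 deg) = 0.5000, sin(60 deg) = 0.8660
  joint[1] = (0.0000, 0.0000) + 2.3 * (0.5000, 0.8660) = (0.0000 + 1.1500, 0.0000 + 1.9919) = (1.1500, 1.9919)
link 1: phi[1] = 60 + 100 = 160 deg
  cos(160 deg) = -0.9397, sin(160 deg) = 0.3420
  joint[2] = (1.1500, 1.9919) + 4.3 * (-0.9397, 0.3420) = (1.1500 + -4.0407, 1.9919 + 1.4707) = (-2.8907, 3.4625)
End effector: (-2.8907, 3.4625)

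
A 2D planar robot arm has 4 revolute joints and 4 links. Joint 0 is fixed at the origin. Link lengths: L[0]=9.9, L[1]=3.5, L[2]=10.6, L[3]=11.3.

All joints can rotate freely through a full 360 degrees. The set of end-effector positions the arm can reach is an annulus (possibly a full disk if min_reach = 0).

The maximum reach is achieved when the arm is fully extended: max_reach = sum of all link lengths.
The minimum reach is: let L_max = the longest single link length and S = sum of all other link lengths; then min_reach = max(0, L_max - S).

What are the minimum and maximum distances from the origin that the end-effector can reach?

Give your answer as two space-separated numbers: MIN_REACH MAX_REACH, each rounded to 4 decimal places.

Link lengths: [9.9, 3.5, 10.6, 11.3]
max_reach = 9.9 + 3.5 + 10.6 + 11.3 = 35.3
L_max = max([9.9, 3.5, 10.6, 11.3]) = 11.3
S (sum of others) = 35.3 - 11.3 = 24
min_reach = max(0, 11.3 - 24) = max(0, -12.7) = 0

Answer: 0.0000 35.3000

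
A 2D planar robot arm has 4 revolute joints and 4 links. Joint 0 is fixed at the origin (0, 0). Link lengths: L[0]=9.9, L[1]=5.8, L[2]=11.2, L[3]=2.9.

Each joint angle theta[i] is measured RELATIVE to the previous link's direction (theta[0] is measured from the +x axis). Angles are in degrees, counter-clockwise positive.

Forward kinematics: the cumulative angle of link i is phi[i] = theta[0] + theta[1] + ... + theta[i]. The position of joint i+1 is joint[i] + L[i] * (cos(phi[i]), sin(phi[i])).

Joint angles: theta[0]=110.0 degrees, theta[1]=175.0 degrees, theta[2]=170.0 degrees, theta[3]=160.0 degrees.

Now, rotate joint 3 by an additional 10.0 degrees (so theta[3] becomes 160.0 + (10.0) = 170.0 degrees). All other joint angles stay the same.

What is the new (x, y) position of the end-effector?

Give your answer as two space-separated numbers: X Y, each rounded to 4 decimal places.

Answer: -3.1137 11.9690

Derivation:
joint[0] = (0.0000, 0.0000)  (base)
link 0: phi[0] = 110 = 110 deg
  cos(110 deg) = -0.3420, sin(110 deg) = 0.9397
  joint[1] = (0.0000, 0.0000) + 9.9 * (-0.3420, 0.9397) = (0.0000 + -3.3860, 0.0000 + 9.3030) = (-3.3860, 9.3030)
link 1: phi[1] = 110 + 175 = 285 deg
  cos(285 deg) = 0.2588, sin(285 deg) = -0.9659
  joint[2] = (-3.3860, 9.3030) + 5.8 * (0.2588, -0.9659) = (-3.3860 + 1.5012, 9.3030 + -5.6024) = (-1.8848, 3.7006)
link 2: phi[2] = 110 + 175 + 170 = 455 deg
  cos(455 deg) = -0.0872, sin(455 deg) = 0.9962
  joint[3] = (-1.8848, 3.7006) + 11.2 * (-0.0872, 0.9962) = (-1.8848 + -0.9761, 3.7006 + 11.1574) = (-2.8610, 14.8580)
link 3: phi[3] = 110 + 175 + 170 + 170 = 625 deg
  cos(625 deg) = -0.0872, sin(625 deg) = -0.9962
  joint[4] = (-2.8610, 14.8580) + 2.9 * (-0.0872, -0.9962) = (-2.8610 + -0.2528, 14.8580 + -2.8890) = (-3.1137, 11.9690)
End effector: (-3.1137, 11.9690)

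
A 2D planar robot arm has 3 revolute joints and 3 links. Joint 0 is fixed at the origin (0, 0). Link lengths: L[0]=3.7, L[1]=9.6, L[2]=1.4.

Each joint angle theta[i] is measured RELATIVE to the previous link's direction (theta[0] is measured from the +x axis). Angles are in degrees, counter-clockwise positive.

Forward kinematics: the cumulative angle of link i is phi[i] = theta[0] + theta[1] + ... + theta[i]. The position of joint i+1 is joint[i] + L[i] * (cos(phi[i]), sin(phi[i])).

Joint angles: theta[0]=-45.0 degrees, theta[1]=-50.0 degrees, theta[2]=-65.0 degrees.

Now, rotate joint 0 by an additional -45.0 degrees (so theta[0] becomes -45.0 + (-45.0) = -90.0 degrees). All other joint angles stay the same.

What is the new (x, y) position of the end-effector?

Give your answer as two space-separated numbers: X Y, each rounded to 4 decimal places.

Answer: -8.6229 -9.2791

Derivation:
joint[0] = (0.0000, 0.0000)  (base)
link 0: phi[0] = -90 = -90 deg
  cos(-90 deg) = 0.0000, sin(-90 deg) = -1.0000
  joint[1] = (0.0000, 0.0000) + 3.7 * (0.0000, -1.0000) = (0.0000 + 0.0000, 0.0000 + -3.7000) = (0.0000, -3.7000)
link 1: phi[1] = -90 + -50 = -140 deg
  cos(-140 deg) = -0.7660, sin(-140 deg) = -0.6428
  joint[2] = (0.0000, -3.7000) + 9.6 * (-0.7660, -0.6428) = (0.0000 + -7.3540, -3.7000 + -6.1708) = (-7.3540, -9.8708)
link 2: phi[2] = -90 + -50 + -65 = -205 deg
  cos(-205 deg) = -0.9063, sin(-205 deg) = 0.4226
  joint[3] = (-7.3540, -9.8708) + 1.4 * (-0.9063, 0.4226) = (-7.3540 + -1.2688, -9.8708 + 0.5917) = (-8.6229, -9.2791)
End effector: (-8.6229, -9.2791)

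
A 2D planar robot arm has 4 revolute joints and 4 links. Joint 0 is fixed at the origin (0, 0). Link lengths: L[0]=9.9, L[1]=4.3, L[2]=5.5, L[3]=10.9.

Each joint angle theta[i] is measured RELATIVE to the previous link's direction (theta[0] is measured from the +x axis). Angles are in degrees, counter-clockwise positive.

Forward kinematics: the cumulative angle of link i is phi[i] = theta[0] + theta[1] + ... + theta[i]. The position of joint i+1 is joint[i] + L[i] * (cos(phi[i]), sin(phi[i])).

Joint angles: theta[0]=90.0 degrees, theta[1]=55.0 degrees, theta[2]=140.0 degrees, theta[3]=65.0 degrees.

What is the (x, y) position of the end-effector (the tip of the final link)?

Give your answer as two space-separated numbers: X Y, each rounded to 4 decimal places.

Answer: 8.6356 5.1610

Derivation:
joint[0] = (0.0000, 0.0000)  (base)
link 0: phi[0] = 90 = 90 deg
  cos(90 deg) = 0.0000, sin(90 deg) = 1.0000
  joint[1] = (0.0000, 0.0000) + 9.9 * (0.0000, 1.0000) = (0.0000 + 0.0000, 0.0000 + 9.9000) = (0.0000, 9.9000)
link 1: phi[1] = 90 + 55 = 145 deg
  cos(145 deg) = -0.8192, sin(145 deg) = 0.5736
  joint[2] = (0.0000, 9.9000) + 4.3 * (-0.8192, 0.5736) = (0.0000 + -3.5224, 9.9000 + 2.4664) = (-3.5224, 12.3664)
link 2: phi[2] = 90 + 55 + 140 = 285 deg
  cos(285 deg) = 0.2588, sin(285 deg) = -0.9659
  joint[3] = (-3.5224, 12.3664) + 5.5 * (0.2588, -0.9659) = (-3.5224 + 1.4235, 12.3664 + -5.3126) = (-2.0988, 7.0538)
link 3: phi[3] = 90 + 55 + 140 + 65 = 350 deg
  cos(350 deg) = 0.9848, sin(350 deg) = -0.1736
  joint[4] = (-2.0988, 7.0538) + 10.9 * (0.9848, -0.1736) = (-2.0988 + 10.7344, 7.0538 + -1.8928) = (8.6356, 5.1610)
End effector: (8.6356, 5.1610)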